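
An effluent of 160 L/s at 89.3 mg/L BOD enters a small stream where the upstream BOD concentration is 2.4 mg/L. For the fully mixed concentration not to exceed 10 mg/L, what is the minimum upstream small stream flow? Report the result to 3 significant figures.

1670 L/s

Set C_mix = 10: (Q·2.400 + 160.0·89.30) / (Q + 160.0) = 10
→ Q = 160.0·(89.30 − 10)/(10 − 2.400) = 1669 L/s.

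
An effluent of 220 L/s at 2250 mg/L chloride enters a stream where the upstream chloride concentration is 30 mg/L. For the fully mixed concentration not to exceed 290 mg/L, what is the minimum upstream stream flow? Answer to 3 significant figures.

1660 L/s

Set C_mix = 290: (Q·30.00 + 220.0·2250) / (Q + 220.0) = 290
→ Q = 220.0·(2250 − 290)/(290 − 30.00) = 1658 L/s.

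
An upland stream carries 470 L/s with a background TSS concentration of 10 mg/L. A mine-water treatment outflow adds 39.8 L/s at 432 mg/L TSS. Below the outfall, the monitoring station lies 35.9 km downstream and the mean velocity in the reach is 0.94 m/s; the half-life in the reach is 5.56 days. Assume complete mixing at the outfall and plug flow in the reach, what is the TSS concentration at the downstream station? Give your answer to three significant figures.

40.6 mg/L

Mixed concentration C = ΣQC/ΣQ = (470.0·10.00 + 39.80·432.0) / 509.8 = 21890/509.8 = 42.95 mg/L.
Travel time t = 35.9·1000 / 0.94 = 38190 s = 10.61 h.
Half-life 5.56 d → k = ln 2 / 5.56 = 0.1247 d⁻¹.
Applying C = C₀e^(−kt): 42.95 × 0.9464 = 40.64 mg/L.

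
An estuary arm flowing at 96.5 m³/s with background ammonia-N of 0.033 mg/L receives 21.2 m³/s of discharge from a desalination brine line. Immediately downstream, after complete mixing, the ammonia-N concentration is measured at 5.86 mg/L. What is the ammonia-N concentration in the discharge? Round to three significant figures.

Mass balance: 96.50·0.03300 + 21.20·Cₑ = 117.7·5.860
→ Cₑ = (117.7·5.860 − 96.50·0.03300) / 21.20 = 32.38 mg/L.

32.4 mg/L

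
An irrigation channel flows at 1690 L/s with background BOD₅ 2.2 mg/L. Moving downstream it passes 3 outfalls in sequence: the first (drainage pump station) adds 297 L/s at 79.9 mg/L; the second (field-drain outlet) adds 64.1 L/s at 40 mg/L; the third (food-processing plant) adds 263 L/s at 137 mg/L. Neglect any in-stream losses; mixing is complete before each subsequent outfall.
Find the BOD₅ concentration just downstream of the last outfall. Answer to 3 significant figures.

Below outfall 1: Q → 1987 L/s, C = (1690·2.200 + 297.0·79.90)/1987 = 13.81 mg/L.
Below outfall 2: Q → 2051 L/s, C = (1987·13.81 + 64.10·40.00)/2051 = 14.63 mg/L.
Below outfall 3: Q → 2314 L/s, C = (2051·14.63 + 263.0·137.0)/2314 = 28.54 mg/L.

28.5 mg/L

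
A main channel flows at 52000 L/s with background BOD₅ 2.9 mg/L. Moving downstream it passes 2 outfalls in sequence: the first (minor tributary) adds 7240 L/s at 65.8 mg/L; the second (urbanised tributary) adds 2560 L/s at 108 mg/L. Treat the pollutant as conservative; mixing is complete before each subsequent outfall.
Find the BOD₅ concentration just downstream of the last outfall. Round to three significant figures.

After outfall 1: Q = 52000 + 7240 = 59240 L/s; C = (52000·2.900 + 7240·65.80)/59240 = 10.59 mg/L.
After outfall 2: Q = 59240 + 2560 = 61800 L/s; C = (59240·10.59 + 2560·108.0)/61800 = 14.62 mg/L.

14.6 mg/L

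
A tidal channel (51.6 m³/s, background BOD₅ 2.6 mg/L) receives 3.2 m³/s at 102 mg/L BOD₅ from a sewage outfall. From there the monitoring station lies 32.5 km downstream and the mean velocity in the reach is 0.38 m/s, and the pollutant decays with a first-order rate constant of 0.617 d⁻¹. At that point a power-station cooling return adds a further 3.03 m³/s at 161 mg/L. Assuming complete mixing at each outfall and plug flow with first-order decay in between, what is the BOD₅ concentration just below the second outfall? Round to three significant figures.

12.8 mg/L

Mixed concentration C = ΣQC/ΣQ = (51.60·2.600 + 3.200·102.0) / 54.80 = 460.6/54.80 = 8.404 mg/L; combined flow 54.80 m³/s.
Travel time t = 32.5·1000 / 0.38 = 85530 s = 23.76 h.
Applying C = C₀e^(−kt): 8.404 × 0.5429 = 4.563 mg/L.
At the second outfall, C = (54.80·4.563 + 3.030·161.0) / (54.80 + 3.030) = 12.76 mg/L.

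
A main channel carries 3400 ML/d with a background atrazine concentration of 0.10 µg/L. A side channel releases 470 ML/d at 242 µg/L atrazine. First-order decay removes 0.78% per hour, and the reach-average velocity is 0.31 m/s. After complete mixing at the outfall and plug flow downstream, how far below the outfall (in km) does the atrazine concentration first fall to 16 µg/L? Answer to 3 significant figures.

87.1 km

After mixing, C = (3400·0.1000 + 470.0·242.0) / 3870 = 114100/3870 = 29.48 µg/L.
0.78%/h lost → k = −ln(1 − 0.0078) = 0.007831 h⁻¹.
Set 29.48·exp(−k·t) = 16 → t = ln(29.48/16)/k = 280900 s = 78.03 h.
Distance = v·t = 0.31·280900 = 87090 m = 87.09 km.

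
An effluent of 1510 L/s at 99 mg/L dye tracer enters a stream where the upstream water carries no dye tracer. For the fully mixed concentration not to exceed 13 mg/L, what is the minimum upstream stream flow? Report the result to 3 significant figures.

9990 L/s

Set C_mix = 13: (Q·0 + 1510·99.00) / (Q + 1510) = 13
→ Q = 1510·(99.00 − 13)/(13 − 0) = 9989 L/s.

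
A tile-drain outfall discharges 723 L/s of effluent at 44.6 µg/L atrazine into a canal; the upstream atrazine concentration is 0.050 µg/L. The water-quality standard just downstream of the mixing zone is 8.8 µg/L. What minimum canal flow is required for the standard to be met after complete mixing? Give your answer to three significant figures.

Set C_mix = 8.8: (Q·0.05000 + 723.0·44.60) / (Q + 723.0) = 8.8
→ Q = 723.0·(44.60 − 8.8)/(8.8 − 0.05000) = 2958 L/s.

2960 L/s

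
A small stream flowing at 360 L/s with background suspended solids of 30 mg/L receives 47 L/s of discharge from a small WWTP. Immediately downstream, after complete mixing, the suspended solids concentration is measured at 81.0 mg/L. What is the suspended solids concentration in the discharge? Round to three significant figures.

Mass balance: 360.0·30.00 + 47.00·Cₑ = 407.0·81.00
→ Cₑ = (407.0·81.00 − 360.0·30.00) / 47.00 = 471.6 mg/L.

472 mg/L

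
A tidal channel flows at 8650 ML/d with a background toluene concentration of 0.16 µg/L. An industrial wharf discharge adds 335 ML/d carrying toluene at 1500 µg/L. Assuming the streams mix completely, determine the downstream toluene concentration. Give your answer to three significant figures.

After mixing, C = (8650·0.1600 + 335.0·1500) / 8985 = 503900/8985 = 56.08 µg/L.

56.1 µg/L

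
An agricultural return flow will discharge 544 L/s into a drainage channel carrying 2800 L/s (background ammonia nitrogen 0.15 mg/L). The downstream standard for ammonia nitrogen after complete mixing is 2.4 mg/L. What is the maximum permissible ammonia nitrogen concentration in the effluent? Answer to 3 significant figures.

14.0 mg/L

At the limit, (Qr·Cr + Qe·Cₑ)/(Qr + Qe) = 2.4:
Cₑ = (3344·2.4 − 2800·0.1500) / 544.0 = 13.98 mg/L.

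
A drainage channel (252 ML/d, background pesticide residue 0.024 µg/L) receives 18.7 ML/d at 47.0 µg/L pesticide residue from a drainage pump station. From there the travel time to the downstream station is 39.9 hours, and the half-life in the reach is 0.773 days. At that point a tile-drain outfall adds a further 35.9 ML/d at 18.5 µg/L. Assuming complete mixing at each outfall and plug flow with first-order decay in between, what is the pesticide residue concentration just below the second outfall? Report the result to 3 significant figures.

2.82 µg/L

After mixing, C = (252.0·0.02400 + 18.70·47.00) / 270.7 = 884.9/270.7 = 3.269 µg/L; combined flow 270.7 ML/d.
Half-life 0.773 d → k = ln 2 / 0.773 = 0.8967 d⁻¹.
After decay, C = 3.269 × e^(−kt) = 3.269 × 0.2252 = 0.7362 µg/L.
At the second outfall, C = (270.7·0.7362 + 35.90·18.50) / (270.7 + 35.90) = 2.816 µg/L.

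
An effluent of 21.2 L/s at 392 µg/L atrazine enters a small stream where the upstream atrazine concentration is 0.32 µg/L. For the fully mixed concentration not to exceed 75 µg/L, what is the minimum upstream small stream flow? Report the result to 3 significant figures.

Set C_mix = 75: (Q·0.3200 + 21.20·392.0) / (Q + 21.20) = 75
→ Q = 21.20·(392.0 − 75)/(75 − 0.3200) = 89.99 L/s.

90.0 L/s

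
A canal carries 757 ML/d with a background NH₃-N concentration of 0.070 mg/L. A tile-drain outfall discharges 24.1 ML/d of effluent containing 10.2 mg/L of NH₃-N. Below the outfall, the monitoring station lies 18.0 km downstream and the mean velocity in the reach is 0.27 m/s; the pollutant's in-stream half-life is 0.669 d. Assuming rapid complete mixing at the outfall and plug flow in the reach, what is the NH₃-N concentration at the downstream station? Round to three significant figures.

Flow-weighted average: C = (757.0·0.07000 + 24.10·10.20) / 781.1 = 298.8/781.1 = 0.3826 mg/L.
Travel time t = 18.0·1000 / 0.27 = 66670 s = 18.52 h.
Half-life 0.669 d → k = ln 2 / 0.669 = 1.036 d⁻¹.
Decay over the reach: 0.3826·exp(−kt) = 0.3826·0.4496 = 0.1720 mg/L.

0.172 mg/L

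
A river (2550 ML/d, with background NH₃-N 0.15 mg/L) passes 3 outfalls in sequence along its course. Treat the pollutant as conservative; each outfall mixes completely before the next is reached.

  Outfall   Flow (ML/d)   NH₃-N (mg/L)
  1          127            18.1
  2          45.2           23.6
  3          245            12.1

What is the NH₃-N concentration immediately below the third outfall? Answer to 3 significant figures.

Outfall 1: combined Q = 2677 ML/d; C = (2550·0.1500 + 127.0·18.10)/2677 = 1.002 mg/L.
Outfall 2: combined Q = 2722 ML/d; C = (2677·1.002 + 45.20·23.60)/2722 = 1.377 mg/L.
Outfall 3: combined Q = 2967 ML/d; C = (2722·1.377 + 245.0·12.10)/2967 = 2.262 mg/L.

2.26 mg/L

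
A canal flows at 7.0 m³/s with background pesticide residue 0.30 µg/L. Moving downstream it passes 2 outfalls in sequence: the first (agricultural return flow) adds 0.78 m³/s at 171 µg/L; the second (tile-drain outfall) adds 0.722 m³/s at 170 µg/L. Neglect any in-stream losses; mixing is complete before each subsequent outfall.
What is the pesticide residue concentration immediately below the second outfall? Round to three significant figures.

30.4 µg/L

After outfall 1: Q = 7.000 + 0.7800 = 7.780 m³/s; C = (7.000·0.3000 + 0.7800·171.0)/7.780 = 17.41 µg/L.
After outfall 2: Q = 7.780 + 0.7220 = 8.502 m³/s; C = (7.780·17.41 + 0.7220·170.0)/8.502 = 30.37 µg/L.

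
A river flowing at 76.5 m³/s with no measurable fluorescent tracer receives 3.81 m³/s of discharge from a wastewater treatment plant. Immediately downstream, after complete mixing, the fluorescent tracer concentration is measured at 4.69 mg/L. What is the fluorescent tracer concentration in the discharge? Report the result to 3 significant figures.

98.9 mg/L

Mass balance: 76.50·0 + 3.810·Cₑ = 80.31·4.690
→ Cₑ = (80.31·4.690 − 76.50·0) / 3.810 = 98.86 mg/L.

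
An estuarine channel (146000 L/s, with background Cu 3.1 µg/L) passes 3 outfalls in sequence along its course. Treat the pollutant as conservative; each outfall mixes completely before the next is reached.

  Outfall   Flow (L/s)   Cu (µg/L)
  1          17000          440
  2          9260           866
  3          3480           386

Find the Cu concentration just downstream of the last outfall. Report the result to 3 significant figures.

98.4 µg/L

Outfall 1: combined Q = 163000 L/s; C = (146000·3.100 + 17000·440.0)/163000 = 48.67 µg/L.
Outfall 2: combined Q = 172300 L/s; C = (163000·48.67 + 9260·866.0)/172300 = 92.60 µg/L.
Outfall 3: combined Q = 175700 L/s; C = (172300·92.60 + 3480·386.0)/175700 = 98.41 µg/L.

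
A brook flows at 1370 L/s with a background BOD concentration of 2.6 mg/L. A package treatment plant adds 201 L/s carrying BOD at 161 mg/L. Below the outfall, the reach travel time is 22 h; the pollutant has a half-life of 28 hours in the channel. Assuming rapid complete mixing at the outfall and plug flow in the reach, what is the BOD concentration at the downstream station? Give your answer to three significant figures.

13.3 mg/L

Mass balance: C = (1370·2.600 + 201.0·161.0) / 1571 = 35920/1571 = 22.87 mg/L.
Half-life 28 h → k = ln 2 / 28 = 0.02476 h⁻¹ = 0.5941 d⁻¹.
First-order decay: C = 22.87·exp(−k·t) = 22.87·0.5801 = 13.26 mg/L.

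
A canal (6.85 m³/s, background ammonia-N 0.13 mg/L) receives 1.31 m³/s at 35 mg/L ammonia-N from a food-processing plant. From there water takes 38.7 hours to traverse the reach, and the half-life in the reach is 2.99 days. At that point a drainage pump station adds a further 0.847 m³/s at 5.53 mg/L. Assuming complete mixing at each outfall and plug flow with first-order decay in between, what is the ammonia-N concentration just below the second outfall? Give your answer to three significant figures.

Mixed concentration C = ΣQC/ΣQ = (6.850·0.1300 + 1.310·35.00) / 8.160 = 46.74/8.160 = 5.728 mg/L; combined flow 8.160 m³/s.
Half-life 2.99 d → k = ln 2 / 2.99 = 0.2318 d⁻¹.
Decay over the reach: 5.728·exp(−kt) = 5.728·0.6881 = 3.941 mg/L.
At the second outfall, C = (8.160·3.941 + 0.8470·5.530) / (8.160 + 0.8470) = 4.091 mg/L.

4.09 mg/L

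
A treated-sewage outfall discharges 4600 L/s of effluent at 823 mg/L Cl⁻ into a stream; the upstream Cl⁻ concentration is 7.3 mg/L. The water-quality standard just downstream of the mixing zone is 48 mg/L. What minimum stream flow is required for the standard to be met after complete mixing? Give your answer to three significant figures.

Set C_mix = 48: (Q·7.300 + 4600·823.0) / (Q + 4600) = 48
→ Q = 4600·(823.0 − 48)/(48 − 7.300) = 87590 L/s.

87600 L/s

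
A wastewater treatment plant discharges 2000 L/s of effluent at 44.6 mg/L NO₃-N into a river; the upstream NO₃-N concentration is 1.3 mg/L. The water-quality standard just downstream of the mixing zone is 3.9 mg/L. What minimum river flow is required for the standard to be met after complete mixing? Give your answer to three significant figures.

31300 L/s

Set C_mix = 3.9: (Q·1.300 + 2000·44.60) / (Q + 2000) = 3.9
→ Q = 2000·(44.60 − 3.9)/(3.9 − 1.300) = 31310 L/s.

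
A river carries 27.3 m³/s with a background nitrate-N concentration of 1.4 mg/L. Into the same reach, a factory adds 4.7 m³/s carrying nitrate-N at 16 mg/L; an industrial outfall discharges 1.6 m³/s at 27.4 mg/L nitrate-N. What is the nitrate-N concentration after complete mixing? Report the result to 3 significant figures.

Conservation of mass: C = (27.30·1.400 + 4.700·16.00 + 1.600·27.40) / 33.60 = 157.3/33.60 = 4.680 mg/L.

4.68 mg/L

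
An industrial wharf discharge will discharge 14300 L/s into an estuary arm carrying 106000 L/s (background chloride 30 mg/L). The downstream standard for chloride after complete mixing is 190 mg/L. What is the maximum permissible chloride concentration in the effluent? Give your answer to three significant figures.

At the limit, (Qr·Cr + Qe·Cₑ)/(Qr + Qe) = 190:
Cₑ = (120300·190 − 106000·30.00) / 14300 = 1376 mg/L.

1380 mg/L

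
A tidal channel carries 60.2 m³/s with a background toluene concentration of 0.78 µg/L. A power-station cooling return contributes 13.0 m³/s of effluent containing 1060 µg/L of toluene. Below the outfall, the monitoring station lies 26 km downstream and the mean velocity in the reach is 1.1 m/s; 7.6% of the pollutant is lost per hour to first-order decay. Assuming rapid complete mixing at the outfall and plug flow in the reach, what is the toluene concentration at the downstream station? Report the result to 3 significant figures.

Flow-weighted average: C = (60.20·0.7800 + 13.00·1060) / 73.20 = 13830/73.20 = 188.9 µg/L.
Travel time t = 26·1000 / 1.1 = 23640 s = 6.566 h.
7.6%/h lost → k = −ln(1 − 0.076) = 0.07904 h⁻¹.
First-order decay: C = 188.9·exp(−k·t) = 188.9·0.5951 = 112.4 µg/L.

112 µg/L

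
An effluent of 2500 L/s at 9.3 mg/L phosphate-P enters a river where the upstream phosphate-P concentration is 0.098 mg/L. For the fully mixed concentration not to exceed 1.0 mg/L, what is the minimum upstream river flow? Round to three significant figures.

Set C_mix = 1.0: (Q·0.09800 + 2500·9.300) / (Q + 2500) = 1.0
→ Q = 2500·(9.300 − 1.0)/(1.0 − 0.09800) = 23000 L/s.

23000 L/s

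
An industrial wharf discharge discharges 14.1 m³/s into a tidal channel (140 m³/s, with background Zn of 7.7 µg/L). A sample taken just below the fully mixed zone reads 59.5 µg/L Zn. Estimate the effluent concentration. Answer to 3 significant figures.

574 µg/L

Mass balance: 140.0·7.700 + 14.10·Cₑ = 154.1·59.50
→ Cₑ = (154.1·59.50 − 140.0·7.700) / 14.10 = 573.8 µg/L.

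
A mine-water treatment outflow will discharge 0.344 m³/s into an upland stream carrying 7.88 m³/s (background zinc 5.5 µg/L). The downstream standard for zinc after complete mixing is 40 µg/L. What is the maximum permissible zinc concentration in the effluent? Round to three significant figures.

At the limit, (Qr·Cr + Qe·Cₑ)/(Qr + Qe) = 40:
Cₑ = (8.224·40 − 7.880·5.500) / 0.3440 = 830.3 µg/L.

830 µg/L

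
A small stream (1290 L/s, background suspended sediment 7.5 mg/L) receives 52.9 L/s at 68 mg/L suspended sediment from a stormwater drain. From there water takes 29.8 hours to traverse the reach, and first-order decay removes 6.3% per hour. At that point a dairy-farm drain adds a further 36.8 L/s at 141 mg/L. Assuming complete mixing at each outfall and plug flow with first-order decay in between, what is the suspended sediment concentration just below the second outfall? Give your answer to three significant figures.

Mass balance: C = (1290·7.500 + 52.90·68.00) / 1343 = 13270/1343 = 9.883 mg/L; combined flow 1343 L/s.
6.3%/h lost → k = −ln(1 − 0.063) = 0.06507 h⁻¹.
After decay, C = 9.883 × e^(−kt) = 9.883 × 0.1438 = 1.421 mg/L.
Second outfall: C = (1343·1.421 + 36.80·141.0)/1380 = 5.144 mg/L.

5.14 mg/L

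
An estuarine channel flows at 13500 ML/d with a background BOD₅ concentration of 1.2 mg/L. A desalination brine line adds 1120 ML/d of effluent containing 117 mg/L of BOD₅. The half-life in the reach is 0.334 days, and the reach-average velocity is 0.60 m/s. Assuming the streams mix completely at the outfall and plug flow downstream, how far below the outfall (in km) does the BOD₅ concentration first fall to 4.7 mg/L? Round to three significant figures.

19.0 km

Mixed concentration C = ΣQC/ΣQ = (13500·1.200 + 1120·117.0) / 14620 = 147200/14620 = 10.07 mg/L.
Half-life 0.334 d → k = ln 2 / 0.334 = 2.075 d⁻¹.
Set 10.07·exp(−k·t) = 4.7 → t = ln(10.07/4.7)/k = 31730 s = 8.814 h.
Distance = v·t = 0.60·31730 = 19040 m = 19.04 km.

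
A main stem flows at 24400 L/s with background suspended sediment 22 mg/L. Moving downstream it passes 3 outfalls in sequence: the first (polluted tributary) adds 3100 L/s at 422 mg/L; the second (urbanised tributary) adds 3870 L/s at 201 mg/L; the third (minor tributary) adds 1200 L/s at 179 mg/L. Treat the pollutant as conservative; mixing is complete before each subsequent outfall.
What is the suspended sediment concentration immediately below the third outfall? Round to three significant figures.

87.1 mg/L

Outfall 1: combined Q = 27500 L/s; C = (24400·22.00 + 3100·422.0)/27500 = 67.09 mg/L.
Outfall 2: combined Q = 31370 L/s; C = (27500·67.09 + 3870·201.0)/31370 = 83.61 mg/L.
Outfall 3: combined Q = 32570 L/s; C = (31370·83.61 + 1200·179.0)/32570 = 87.13 mg/L.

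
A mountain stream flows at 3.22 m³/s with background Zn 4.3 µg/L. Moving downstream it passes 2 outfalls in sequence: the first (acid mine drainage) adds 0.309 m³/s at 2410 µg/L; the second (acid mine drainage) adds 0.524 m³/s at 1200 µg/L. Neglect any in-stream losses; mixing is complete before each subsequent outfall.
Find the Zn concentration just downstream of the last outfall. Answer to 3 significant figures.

After outfall 1: Q = 3.220 + 0.3090 = 3.529 m³/s; C = (3.220·4.300 + 0.3090·2410)/3.529 = 214.9 µg/L.
After outfall 2: Q = 3.529 + 0.5240 = 4.053 m³/s; C = (3.529·214.9 + 0.5240·1200)/4.053 = 342.3 µg/L.

342 µg/L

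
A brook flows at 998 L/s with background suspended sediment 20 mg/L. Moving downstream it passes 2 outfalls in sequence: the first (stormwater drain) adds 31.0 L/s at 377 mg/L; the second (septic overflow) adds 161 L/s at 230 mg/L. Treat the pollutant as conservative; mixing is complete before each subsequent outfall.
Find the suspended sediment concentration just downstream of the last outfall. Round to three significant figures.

57.7 mg/L

Below outfall 1: Q → 1029 L/s, C = (998.0·20.00 + 31.00·377.0)/1029 = 30.76 mg/L.
Below outfall 2: Q → 1190 L/s, C = (1029·30.76 + 161.0·230.0)/1190 = 57.71 mg/L.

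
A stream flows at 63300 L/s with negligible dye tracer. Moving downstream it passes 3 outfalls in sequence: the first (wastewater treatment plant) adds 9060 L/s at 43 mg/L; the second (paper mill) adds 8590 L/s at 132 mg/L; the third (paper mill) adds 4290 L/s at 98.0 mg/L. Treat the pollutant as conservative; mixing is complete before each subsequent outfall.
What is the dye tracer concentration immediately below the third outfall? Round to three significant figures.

After outfall 1: Q = 63300 + 9060 = 72360 L/s; C = (63300·0 + 9060·43.00)/72360 = 5.384 mg/L.
After outfall 2: Q = 72360 + 8590 = 80950 L/s; C = (72360·5.384 + 8590·132.0)/80950 = 18.82 mg/L.
After outfall 3: Q = 80950 + 4290 = 85240 L/s; C = (80950·18.82 + 4290·98.00)/85240 = 22.80 mg/L.

22.8 mg/L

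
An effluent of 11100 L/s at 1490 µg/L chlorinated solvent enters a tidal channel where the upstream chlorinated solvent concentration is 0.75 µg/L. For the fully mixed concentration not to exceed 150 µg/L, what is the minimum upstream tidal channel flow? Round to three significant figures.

99700 L/s

Set C_mix = 150: (Q·0.7500 + 11100·1490) / (Q + 11100) = 150
→ Q = 11100·(1490 − 150)/(150 − 0.7500) = 99660 L/s.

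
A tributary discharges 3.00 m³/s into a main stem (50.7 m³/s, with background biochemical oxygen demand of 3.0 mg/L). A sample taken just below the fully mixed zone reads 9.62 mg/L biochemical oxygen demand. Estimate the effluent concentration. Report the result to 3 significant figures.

121 mg/L

Mass balance: 50.70·3.000 + 3.000·Cₑ = 53.70·9.620
→ Cₑ = (53.70·9.620 − 50.70·3.000) / 3.000 = 121.5 mg/L.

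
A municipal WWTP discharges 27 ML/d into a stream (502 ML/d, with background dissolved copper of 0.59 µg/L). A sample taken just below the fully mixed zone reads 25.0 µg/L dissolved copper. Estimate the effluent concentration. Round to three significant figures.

Mass balance: 502.0·0.5900 + 27.00·Cₑ = 529.0·25.00
→ Cₑ = (529.0·25.00 − 502.0·0.5900) / 27.00 = 478.8 µg/L.

479 µg/L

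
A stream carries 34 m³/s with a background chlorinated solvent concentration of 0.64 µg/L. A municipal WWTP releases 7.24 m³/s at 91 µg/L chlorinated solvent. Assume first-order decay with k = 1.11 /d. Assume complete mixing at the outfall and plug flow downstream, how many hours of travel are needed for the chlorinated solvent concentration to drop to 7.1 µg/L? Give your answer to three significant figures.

Flow-weighted average: C = (34.00·0.6400 + 7.240·91.00) / 41.24 = 680.6/41.24 = 16.50 µg/L.
16.50·exp(−k·t) = 7.1 → t = ln(16.50/7.1)/k = 65650 s = 18.24 h.

18.2 h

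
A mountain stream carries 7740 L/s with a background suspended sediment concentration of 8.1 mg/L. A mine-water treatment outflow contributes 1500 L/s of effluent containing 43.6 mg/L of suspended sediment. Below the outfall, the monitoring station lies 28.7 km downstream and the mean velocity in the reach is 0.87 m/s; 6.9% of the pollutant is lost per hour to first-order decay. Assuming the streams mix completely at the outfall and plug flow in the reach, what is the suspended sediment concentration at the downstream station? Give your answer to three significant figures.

After mixing, C = (7740·8.100 + 1500·43.60) / 9240 = 128100/9240 = 13.86 mg/L.
Travel time t = 28.7·1000 / 0.87 = 32990 s = 9.163 h.
6.9%/h lost → k = −ln(1 − 0.069) = 0.07150 h⁻¹.
After decay, C = 13.86 × e^(−kt) = 13.86 × 0.5194 = 7.200 mg/L.

7.20 mg/L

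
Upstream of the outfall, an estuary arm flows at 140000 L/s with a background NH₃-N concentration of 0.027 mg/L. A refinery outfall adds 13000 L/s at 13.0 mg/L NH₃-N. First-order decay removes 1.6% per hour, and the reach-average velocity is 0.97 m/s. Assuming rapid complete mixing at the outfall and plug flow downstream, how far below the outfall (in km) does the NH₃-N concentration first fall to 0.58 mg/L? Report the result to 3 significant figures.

144 km

Mass balance: C = (140000·0.02700 + 13000·13.00) / 153000 = 172800/153000 = 1.129 mg/L.
1.6%/h lost → k = −ln(1 − 0.016) = 0.01613 h⁻¹.
Set 1.129·exp(−k·t) = 0.58 → t = ln(1.129/0.58)/k = 148700 s = 41.31 h.
Distance = v·t = 0.97·148700 = 144300 m = 144.3 km.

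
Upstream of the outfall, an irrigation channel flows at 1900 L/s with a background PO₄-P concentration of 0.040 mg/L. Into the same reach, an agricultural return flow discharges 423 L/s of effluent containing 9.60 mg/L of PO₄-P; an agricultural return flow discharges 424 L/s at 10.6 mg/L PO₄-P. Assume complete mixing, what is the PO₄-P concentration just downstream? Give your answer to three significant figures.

Conservation of mass: C = (1900·0.04000 + 423.0·9.600 + 424.0·10.60) / 2747 = 8631/2747 = 3.142 mg/L.

3.14 mg/L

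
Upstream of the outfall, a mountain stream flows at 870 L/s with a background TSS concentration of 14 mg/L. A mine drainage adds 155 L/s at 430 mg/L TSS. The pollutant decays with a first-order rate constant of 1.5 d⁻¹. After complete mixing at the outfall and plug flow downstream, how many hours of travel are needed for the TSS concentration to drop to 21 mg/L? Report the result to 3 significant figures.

20.8 h

Mass balance: C = (870.0·14.00 + 155.0·430.0) / 1025 = 78830/1025 = 76.91 mg/L.
76.91·exp(−k·t) = 21 → t = ln(76.91/21)/k = 74770 s = 20.77 h.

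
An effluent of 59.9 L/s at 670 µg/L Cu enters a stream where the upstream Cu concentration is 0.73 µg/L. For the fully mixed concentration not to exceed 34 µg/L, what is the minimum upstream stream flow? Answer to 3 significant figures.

Set C_mix = 34: (Q·0.7300 + 59.90·670.0) / (Q + 59.90) = 34
→ Q = 59.90·(670.0 − 34)/(34 − 0.7300) = 1145 L/s.

1150 L/s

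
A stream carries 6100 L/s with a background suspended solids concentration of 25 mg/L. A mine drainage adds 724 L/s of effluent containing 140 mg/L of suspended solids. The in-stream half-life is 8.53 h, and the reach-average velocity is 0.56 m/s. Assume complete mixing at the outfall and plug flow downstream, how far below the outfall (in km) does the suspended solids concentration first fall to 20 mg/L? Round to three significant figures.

15.4 km

Flow-weighted average: C = (6100·25.00 + 724.0·140.0) / 6824 = 253900/6824 = 37.20 mg/L.
Half-life 8.53 h → k = ln 2 / 8.53 = 0.08126 h⁻¹ = 1.950 d⁻¹.
Set 37.20·exp(−k·t) = 20 → t = ln(37.20/20)/k = 27490 s = 7.637 h.
Distance = v·t = 0.56·27490 = 15400 m = 15.40 km.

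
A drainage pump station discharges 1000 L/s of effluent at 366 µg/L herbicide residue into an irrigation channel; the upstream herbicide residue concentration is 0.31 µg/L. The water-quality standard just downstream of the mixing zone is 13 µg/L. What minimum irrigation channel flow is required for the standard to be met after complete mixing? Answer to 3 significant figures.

Set C_mix = 13: (Q·0.3100 + 1000·366.0) / (Q + 1000) = 13
→ Q = 1000·(366.0 − 13)/(13 − 0.3100) = 27820 L/s.

27800 L/s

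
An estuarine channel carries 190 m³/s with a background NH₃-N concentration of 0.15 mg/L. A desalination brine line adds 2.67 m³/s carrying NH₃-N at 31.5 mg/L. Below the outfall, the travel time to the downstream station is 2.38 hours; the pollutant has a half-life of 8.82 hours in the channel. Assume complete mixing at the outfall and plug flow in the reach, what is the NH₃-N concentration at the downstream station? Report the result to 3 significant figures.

0.485 mg/L

Flow-weighted average: C = (190.0·0.1500 + 2.670·31.50) / 192.7 = 112.6/192.7 = 0.5844 mg/L.
Half-life 8.82 h → k = ln 2 / 8.82 = 0.07859 h⁻¹ = 1.886 d⁻¹.
After decay, C = 0.5844 × e^(−kt) = 0.5844 × 0.8294 = 0.4847 mg/L.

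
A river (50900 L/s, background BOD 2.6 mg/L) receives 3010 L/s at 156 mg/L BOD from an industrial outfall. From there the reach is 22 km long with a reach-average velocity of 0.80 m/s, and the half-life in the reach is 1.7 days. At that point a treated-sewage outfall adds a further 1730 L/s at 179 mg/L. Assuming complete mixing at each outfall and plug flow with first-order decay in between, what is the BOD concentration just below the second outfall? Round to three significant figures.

After mixing, C = (50900·2.600 + 3010·156.0) / 53910 = 601900/53910 = 11.16 mg/L; combined flow 53910 L/s.
Travel time t = 22·1000 / 0.80 = 27500 s = 7.639 h.
Half-life 1.7 d → k = ln 2 / 1.7 = 0.4077 d⁻¹.
First-order decay: C = 11.16·exp(−k·t) = 11.16·0.8783 = 9.806 mg/L.
At the second outfall, C = (53910·9.806 + 1730·179.0) / (53910 + 1730) = 15.07 mg/L.

15.1 mg/L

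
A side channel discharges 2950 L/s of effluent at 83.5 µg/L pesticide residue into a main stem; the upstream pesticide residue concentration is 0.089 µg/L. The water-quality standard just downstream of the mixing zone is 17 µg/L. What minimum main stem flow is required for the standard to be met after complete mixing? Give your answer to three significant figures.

11600 L/s

Set C_mix = 17: (Q·0.08900 + 2950·83.50) / (Q + 2950) = 17
→ Q = 2950·(83.50 − 17)/(17 − 0.08900) = 11600 L/s.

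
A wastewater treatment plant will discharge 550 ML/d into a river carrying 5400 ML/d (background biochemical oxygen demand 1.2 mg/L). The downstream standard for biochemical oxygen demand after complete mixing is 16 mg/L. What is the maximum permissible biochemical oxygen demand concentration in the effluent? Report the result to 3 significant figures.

At the limit, (Qr·Cr + Qe·Cₑ)/(Qr + Qe) = 16:
Cₑ = (5950·16 − 5400·1.200) / 550.0 = 161.3 mg/L.

161 mg/L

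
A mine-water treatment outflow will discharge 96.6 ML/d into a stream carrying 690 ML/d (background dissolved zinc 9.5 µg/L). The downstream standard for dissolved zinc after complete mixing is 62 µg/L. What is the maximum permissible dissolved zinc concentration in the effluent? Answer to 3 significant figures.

At the limit, (Qr·Cr + Qe·Cₑ)/(Qr + Qe) = 62:
Cₑ = (786.6·62 − 690.0·9.500) / 96.60 = 437.0 µg/L.

437 µg/L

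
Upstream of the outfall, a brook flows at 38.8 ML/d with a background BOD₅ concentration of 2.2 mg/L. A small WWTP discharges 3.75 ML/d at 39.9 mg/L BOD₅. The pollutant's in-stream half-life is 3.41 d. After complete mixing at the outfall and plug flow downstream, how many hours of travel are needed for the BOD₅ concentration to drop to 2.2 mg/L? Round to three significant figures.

109 h

Mass balance: C = (38.80·2.200 + 3.750·39.90) / 42.55 = 235.0/42.55 = 5.523 mg/L.
Half-life 3.41 d → k = ln 2 / 3.41 = 0.2033 d⁻¹.
5.523·exp(−k·t) = 2.2 → t = ln(5.523/2.2)/k = 391200 s = 108.7 h.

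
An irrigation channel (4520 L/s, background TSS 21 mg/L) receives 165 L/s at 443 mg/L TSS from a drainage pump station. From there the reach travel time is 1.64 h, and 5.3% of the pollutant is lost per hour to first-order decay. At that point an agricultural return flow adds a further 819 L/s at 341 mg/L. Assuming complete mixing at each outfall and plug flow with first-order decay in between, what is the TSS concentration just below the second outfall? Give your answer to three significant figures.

After mixing, C = (4520·21.00 + 165.0·443.0) / 4685 = 168000/4685 = 35.86 mg/L; combined flow 4685 L/s.
5.3%/h lost → k = −ln(1 − 0.053) = 0.05446 h⁻¹.
After decay, C = 35.86 × e^(−kt) = 35.86 × 0.9146 = 32.80 mg/L.
At the second outfall, C = (4685·32.80 + 819.0·341.0) / (4685 + 819.0) = 78.66 mg/L.

78.7 mg/L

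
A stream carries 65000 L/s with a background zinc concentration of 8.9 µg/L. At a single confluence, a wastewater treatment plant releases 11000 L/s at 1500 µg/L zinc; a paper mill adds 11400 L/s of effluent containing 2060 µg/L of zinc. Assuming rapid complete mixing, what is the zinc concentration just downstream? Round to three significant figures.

464 µg/L

After mixing, C = (65000·8.900 + 11000·1500 + 11400·2060) / 87400 = 40560000/87400 = 464.1 µg/L.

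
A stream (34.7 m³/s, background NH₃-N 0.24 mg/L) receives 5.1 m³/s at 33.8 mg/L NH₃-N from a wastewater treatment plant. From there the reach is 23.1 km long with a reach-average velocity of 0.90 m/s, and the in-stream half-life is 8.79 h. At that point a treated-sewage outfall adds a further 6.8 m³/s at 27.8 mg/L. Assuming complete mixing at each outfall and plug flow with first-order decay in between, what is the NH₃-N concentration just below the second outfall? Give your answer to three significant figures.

6.27 mg/L

After mixing, C = (34.70·0.2400 + 5.100·33.80) / 39.80 = 180.7/39.80 = 4.540 mg/L; combined flow 39.80 m³/s.
Travel time t = 23.1·1000 / 0.90 = 25670 s = 7.130 h.
Half-life 8.79 h → k = ln 2 / 8.79 = 0.07886 h⁻¹ = 1.893 d⁻¹.
After decay, C = 4.540 × e^(−kt) = 4.540 × 0.5699 = 2.588 mg/L.
At the second outfall, C = (39.80·2.588 + 6.800·27.80) / (39.80 + 6.800) = 6.267 mg/L.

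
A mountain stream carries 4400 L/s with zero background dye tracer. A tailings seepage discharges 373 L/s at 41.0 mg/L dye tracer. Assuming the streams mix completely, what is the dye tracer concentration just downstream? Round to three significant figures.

Flow-weighted average: C = (4400·0 + 373.0·41.00) / 4773 = 15290/4773 = 3.204 mg/L.

3.20 mg/L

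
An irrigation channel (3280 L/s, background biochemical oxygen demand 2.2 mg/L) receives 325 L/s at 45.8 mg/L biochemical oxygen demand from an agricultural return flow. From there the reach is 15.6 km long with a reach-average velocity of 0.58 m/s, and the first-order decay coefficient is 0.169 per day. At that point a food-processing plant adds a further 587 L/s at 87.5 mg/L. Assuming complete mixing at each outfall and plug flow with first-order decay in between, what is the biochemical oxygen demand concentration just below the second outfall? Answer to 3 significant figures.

17.3 mg/L

Mixed concentration C = ΣQC/ΣQ = (3280·2.200 + 325.0·45.80) / 3605 = 22100/3605 = 6.131 mg/L; combined flow 3605 L/s.
Travel time t = 15.6·1000 / 0.58 = 26900 s = 7.471 h.
Applying C = C₀e^(−kt): 6.131 × 0.9487 = 5.816 mg/L.
At the second outfall, C = (3605·5.816 + 587.0·87.50) / (3605 + 587.0) = 17.25 mg/L.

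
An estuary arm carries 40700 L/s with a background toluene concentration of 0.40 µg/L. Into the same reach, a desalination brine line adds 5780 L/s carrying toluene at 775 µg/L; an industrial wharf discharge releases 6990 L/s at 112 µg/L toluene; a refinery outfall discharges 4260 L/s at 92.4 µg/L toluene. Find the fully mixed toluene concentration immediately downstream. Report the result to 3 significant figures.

98.3 µg/L

Mass balance: C = (40700·0.4000 + 5780·775.0 + 6990·112.0 + 4260·92.40) / 57730 = 5672000/57730 = 98.26 µg/L.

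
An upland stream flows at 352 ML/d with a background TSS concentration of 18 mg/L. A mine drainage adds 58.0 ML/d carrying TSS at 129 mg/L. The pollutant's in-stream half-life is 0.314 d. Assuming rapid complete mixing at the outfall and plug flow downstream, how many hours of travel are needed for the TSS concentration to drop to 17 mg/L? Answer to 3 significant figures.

7.44 h

After mixing, C = (352.0·18.00 + 58.00·129.0) / 410.0 = 13820/410.0 = 33.70 mg/L.
Half-life 0.314 d → k = ln 2 / 0.314 = 2.207 d⁻¹.
33.70·exp(−k·t) = 17 → t = ln(33.70/17)/k = 26790 s = 7.440 h.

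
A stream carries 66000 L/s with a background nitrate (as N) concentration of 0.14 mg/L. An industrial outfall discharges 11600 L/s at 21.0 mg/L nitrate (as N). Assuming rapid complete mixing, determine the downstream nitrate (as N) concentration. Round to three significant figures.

3.26 mg/L

Mixed concentration C = ΣQC/ΣQ = (66000·0.1400 + 11600·21.00) / 77600 = 252800/77600 = 3.258 mg/L.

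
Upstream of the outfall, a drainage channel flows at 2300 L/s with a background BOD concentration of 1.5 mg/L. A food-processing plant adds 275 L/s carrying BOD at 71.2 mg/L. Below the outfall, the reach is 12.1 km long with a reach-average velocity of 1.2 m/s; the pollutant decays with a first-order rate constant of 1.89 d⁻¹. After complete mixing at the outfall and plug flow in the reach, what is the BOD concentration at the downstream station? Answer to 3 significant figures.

7.17 mg/L

Mass balance: C = (2300·1.500 + 275.0·71.20) / 2575 = 23030/2575 = 8.944 mg/L.
Travel time t = 12.1·1000 / 1.2 = 10080 s = 2.801 h.
After decay, C = 8.944 × e^(−kt) = 8.944 × 0.8021 = 7.173 mg/L.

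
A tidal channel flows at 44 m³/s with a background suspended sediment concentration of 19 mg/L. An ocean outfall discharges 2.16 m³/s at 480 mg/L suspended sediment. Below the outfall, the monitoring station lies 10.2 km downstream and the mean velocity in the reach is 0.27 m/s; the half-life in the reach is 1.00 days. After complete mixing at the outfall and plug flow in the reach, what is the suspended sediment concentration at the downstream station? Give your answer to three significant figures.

Mass balance: C = (44.00·19.00 + 2.160·480.0) / 46.16 = 1873/46.16 = 40.57 mg/L.
Travel time t = 10.2·1000 / 0.27 = 37780 s = 10.49 h.
Half-life 1.00 d → k = ln 2 / 1.00 = 0.6931 d⁻¹.
Applying C = C₀e^(−kt): 40.57 × 0.7385 = 29.96 mg/L.

30.0 mg/L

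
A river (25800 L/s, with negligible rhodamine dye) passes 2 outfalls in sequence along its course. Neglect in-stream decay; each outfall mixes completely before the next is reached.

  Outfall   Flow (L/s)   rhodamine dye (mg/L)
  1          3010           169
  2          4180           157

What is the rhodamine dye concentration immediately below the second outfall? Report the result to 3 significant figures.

35.3 mg/L

Outfall 1: combined Q = 28810 L/s; C = (25800·0 + 3010·169.0)/28810 = 17.66 mg/L.
Outfall 2: combined Q = 32990 L/s; C = (28810·17.66 + 4180·157.0)/32990 = 35.31 mg/L.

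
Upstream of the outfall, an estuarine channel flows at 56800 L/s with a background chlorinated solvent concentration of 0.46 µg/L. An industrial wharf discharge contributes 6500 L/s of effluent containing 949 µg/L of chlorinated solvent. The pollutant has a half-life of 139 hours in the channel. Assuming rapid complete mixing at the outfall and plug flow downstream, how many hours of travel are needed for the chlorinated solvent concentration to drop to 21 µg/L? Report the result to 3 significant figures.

309 h

Flow-weighted average: C = (56800·0.4600 + 6500·949.0) / 63300 = 6195000/63300 = 97.86 µg/L.
Half-life 139 h → k = ln 2 / 139 = 0.004987 h⁻¹ = 0.1197 d⁻¹.
97.86·exp(−k·t) = 21 → t = ln(97.86/21)/k = 1111000 s = 308.6 h.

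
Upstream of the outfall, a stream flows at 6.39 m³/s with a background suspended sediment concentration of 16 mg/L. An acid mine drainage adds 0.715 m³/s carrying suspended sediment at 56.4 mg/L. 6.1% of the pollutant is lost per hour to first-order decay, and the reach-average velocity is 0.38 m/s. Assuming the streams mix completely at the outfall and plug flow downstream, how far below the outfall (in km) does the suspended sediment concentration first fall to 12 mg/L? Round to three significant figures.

Flow-weighted average: C = (6.390·16.00 + 0.7150·56.40) / 7.105 = 142.6/7.105 = 20.07 mg/L.
6.1%/h lost → k = −ln(1 − 0.061) = 0.06294 h⁻¹.
Set 20.07·exp(−k·t) = 12 → t = ln(20.07/12)/k = 29410 s = 8.168 h.
Distance = v·t = 0.38·29410 = 11170 m = 11.17 km.

11.2 km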